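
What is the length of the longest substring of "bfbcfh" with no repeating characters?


Input: "bfbcfh"
Sliding window (track last position of each char):
  Position 0 ('b'): window [0,0] length 1 -- new best
  Position 1 ('f'): window [0,1] length 2 -- new best
  Position 2 ('b'): repeat (last at 0), move window start to 1
  Position 2 ('b'): window [1,2] length 2
  Position 3 ('c'): window [1,3] length 3 -- new best
  Position 4 ('f'): repeat (last at 1), move window start to 2
  Position 4 ('f'): window [2,4] length 3
  Position 5 ('h'): window [2,5] length 4 -- new best
Longest substring with no repeats: "bcfh" with length 4

4


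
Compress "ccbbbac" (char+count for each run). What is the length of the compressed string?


Input: ccbbbac
Runs:
  'c' x 2 => "c2"
  'b' x 3 => "b3"
  'a' x 1 => "a1"
  'c' x 1 => "c1"
Compressed: "c2b3a1c1"
Compressed length: 8

8


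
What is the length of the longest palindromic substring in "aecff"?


Input: "aecff"
Checking substrings for palindromes:
  [3:5] "ff" (len 2) => palindrome
Longest palindromic substring: "ff" with length 2

2


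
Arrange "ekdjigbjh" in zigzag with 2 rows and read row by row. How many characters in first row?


Zigzag "ekdjigbjh" into 2 rows:
Placing characters:
  'e' => row 0
  'k' => row 1
  'd' => row 0
  'j' => row 1
  'i' => row 0
  'g' => row 1
  'b' => row 0
  'j' => row 1
  'h' => row 0
Rows:
  Row 0: "edibh"
  Row 1: "kjgj"
First row length: 5

5


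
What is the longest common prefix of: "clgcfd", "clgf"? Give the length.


Words: clgcfd, clgf
  Position 0: all 'c' => match
  Position 1: all 'l' => match
  Position 2: all 'g' => match
  Position 3: ('c', 'f') => mismatch, stop
LCP = "clg" (length 3)

3


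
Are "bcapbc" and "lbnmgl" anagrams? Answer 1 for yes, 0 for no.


Strings: "bcapbc", "lbnmgl"
Sorted first:  abbccp
Sorted second: bgllmn
Differ at position 0: 'a' vs 'b' => not anagrams

0


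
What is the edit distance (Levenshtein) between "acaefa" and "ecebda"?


Computing edit distance: "acaefa" -> "ecebda"
DP table:
           e    c    e    b    d    a
      0    1    2    3    4    5    6
  a   1    1    2    3    4    5    5
  c   2    2    1    2    3    4    5
  a   3    3    2    2    3    4    4
  e   4    3    3    2    3    4    5
  f   5    4    4    3    3    4    5
  a   6    5    5    4    4    4    4
Edit distance = dp[6][6] = 4

4


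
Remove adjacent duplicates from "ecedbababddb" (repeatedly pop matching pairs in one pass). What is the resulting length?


Input: ecedbababddb
Stack-based adjacent duplicate removal:
  Read 'e': push. Stack: e
  Read 'c': push. Stack: ec
  Read 'e': push. Stack: ece
  Read 'd': push. Stack: eced
  Read 'b': push. Stack: ecedb
  Read 'a': push. Stack: ecedba
  Read 'b': push. Stack: ecedbab
  Read 'a': push. Stack: ecedbaba
  Read 'b': push. Stack: ecedbabab
  Read 'd': push. Stack: ecedbababd
  Read 'd': matches stack top 'd' => pop. Stack: ecedbabab
  Read 'b': matches stack top 'b' => pop. Stack: ecedbaba
Final stack: "ecedbaba" (length 8)

8


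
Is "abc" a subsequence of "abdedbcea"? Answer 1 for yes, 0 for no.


Check if "abc" is a subsequence of "abdedbcea"
Greedy scan:
  Position 0 ('a'): matches sub[0] = 'a'
  Position 1 ('b'): matches sub[1] = 'b'
  Position 2 ('d'): no match needed
  Position 3 ('e'): no match needed
  Position 4 ('d'): no match needed
  Position 5 ('b'): no match needed
  Position 6 ('c'): matches sub[2] = 'c'
  Position 7 ('e'): no match needed
  Position 8 ('a'): no match needed
All 3 characters matched => is a subsequence

1


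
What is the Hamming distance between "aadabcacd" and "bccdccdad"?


Comparing "aadabcacd" and "bccdccdad" position by position:
  Position 0: 'a' vs 'b' => differ
  Position 1: 'a' vs 'c' => differ
  Position 2: 'd' vs 'c' => differ
  Position 3: 'a' vs 'd' => differ
  Position 4: 'b' vs 'c' => differ
  Position 5: 'c' vs 'c' => same
  Position 6: 'a' vs 'd' => differ
  Position 7: 'c' vs 'a' => differ
  Position 8: 'd' vs 'd' => same
Total differences (Hamming distance): 7

7


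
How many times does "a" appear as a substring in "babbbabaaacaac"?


Searching for "a" in "babbbabaaacaac"
Scanning each position:
  Position 0: "b" => no
  Position 1: "a" => MATCH
  Position 2: "b" => no
  Position 3: "b" => no
  Position 4: "b" => no
  Position 5: "a" => MATCH
  Position 6: "b" => no
  Position 7: "a" => MATCH
  Position 8: "a" => MATCH
  Position 9: "a" => MATCH
  Position 10: "c" => no
  Position 11: "a" => MATCH
  Position 12: "a" => MATCH
  Position 13: "c" => no
Total occurrences: 7

7


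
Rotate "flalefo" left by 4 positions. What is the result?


Input: "flalefo", rotate left by 4
First 4 characters: "flal"
Remaining characters: "efo"
Concatenate remaining + first: "efo" + "flal" = "efoflal"

efoflal


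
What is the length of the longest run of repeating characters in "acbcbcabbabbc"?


Input: "acbcbcabbabbc"
Scanning for longest run:
  Position 1 ('c'): new char, reset run to 1
  Position 2 ('b'): new char, reset run to 1
  Position 3 ('c'): new char, reset run to 1
  Position 4 ('b'): new char, reset run to 1
  Position 5 ('c'): new char, reset run to 1
  Position 6 ('a'): new char, reset run to 1
  Position 7 ('b'): new char, reset run to 1
  Position 8 ('b'): continues run of 'b', length=2
  Position 9 ('a'): new char, reset run to 1
  Position 10 ('b'): new char, reset run to 1
  Position 11 ('b'): continues run of 'b', length=2
  Position 12 ('c'): new char, reset run to 1
Longest run: 'b' with length 2

2


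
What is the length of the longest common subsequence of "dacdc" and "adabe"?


LCS of "dacdc" and "adabe"
DP table:
           a    d    a    b    e
      0    0    0    0    0    0
  d   0    0    1    1    1    1
  a   0    1    1    2    2    2
  c   0    1    1    2    2    2
  d   0    1    2    2    2    2
  c   0    1    2    2    2    2
LCS length = dp[5][5] = 2

2


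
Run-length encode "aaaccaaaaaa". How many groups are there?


Input: aaaccaaaaaa
Scanning for consecutive runs:
  Group 1: 'a' x 3 (positions 0-2)
  Group 2: 'c' x 2 (positions 3-4)
  Group 3: 'a' x 6 (positions 5-10)
Total groups: 3

3


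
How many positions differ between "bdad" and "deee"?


Comparing "bdad" and "deee" position by position:
  Position 0: 'b' vs 'd' => DIFFER
  Position 1: 'd' vs 'e' => DIFFER
  Position 2: 'a' vs 'e' => DIFFER
  Position 3: 'd' vs 'e' => DIFFER
Positions that differ: 4

4


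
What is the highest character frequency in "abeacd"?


Input: abeacd
Character counts:
  'a': 2
  'b': 1
  'c': 1
  'd': 1
  'e': 1
Maximum frequency: 2

2


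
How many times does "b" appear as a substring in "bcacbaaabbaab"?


Searching for "b" in "bcacbaaabbaab"
Scanning each position:
  Position 0: "b" => MATCH
  Position 1: "c" => no
  Position 2: "a" => no
  Position 3: "c" => no
  Position 4: "b" => MATCH
  Position 5: "a" => no
  Position 6: "a" => no
  Position 7: "a" => no
  Position 8: "b" => MATCH
  Position 9: "b" => MATCH
  Position 10: "a" => no
  Position 11: "a" => no
  Position 12: "b" => MATCH
Total occurrences: 5

5


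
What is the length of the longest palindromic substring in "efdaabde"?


Input: "efdaabde"
Checking substrings for palindromes:
  [3:5] "aa" (len 2) => palindrome
Longest palindromic substring: "aa" with length 2

2


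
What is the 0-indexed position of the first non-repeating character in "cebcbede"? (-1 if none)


Input: cebcbede
Character frequencies:
  'b': 2
  'c': 2
  'd': 1
  'e': 3
Scanning left to right for freq == 1:
  Position 0 ('c'): freq=2, skip
  Position 1 ('e'): freq=3, skip
  Position 2 ('b'): freq=2, skip
  Position 3 ('c'): freq=2, skip
  Position 4 ('b'): freq=2, skip
  Position 5 ('e'): freq=3, skip
  Position 6 ('d'): unique! => answer = 6

6


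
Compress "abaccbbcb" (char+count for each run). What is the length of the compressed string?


Input: abaccbbcb
Runs:
  'a' x 1 => "a1"
  'b' x 1 => "b1"
  'a' x 1 => "a1"
  'c' x 2 => "c2"
  'b' x 2 => "b2"
  'c' x 1 => "c1"
  'b' x 1 => "b1"
Compressed: "a1b1a1c2b2c1b1"
Compressed length: 14

14


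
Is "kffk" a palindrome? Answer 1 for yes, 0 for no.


Input: kffk
Reversed: kffk
  Compare pos 0 ('k') with pos 3 ('k'): match
  Compare pos 1 ('f') with pos 2 ('f'): match
Result: palindrome

1


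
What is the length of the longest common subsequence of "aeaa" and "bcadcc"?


LCS of "aeaa" and "bcadcc"
DP table:
           b    c    a    d    c    c
      0    0    0    0    0    0    0
  a   0    0    0    1    1    1    1
  e   0    0    0    1    1    1    1
  a   0    0    0    1    1    1    1
  a   0    0    0    1    1    1    1
LCS length = dp[4][6] = 1

1


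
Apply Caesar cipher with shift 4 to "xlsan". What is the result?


Caesar cipher: shift "xlsan" by 4
  'x' (pos 23) + 4 = pos 1 = 'b'
  'l' (pos 11) + 4 = pos 15 = 'p'
  's' (pos 18) + 4 = pos 22 = 'w'
  'a' (pos 0) + 4 = pos 4 = 'e'
  'n' (pos 13) + 4 = pos 17 = 'r'
Result: bpwer

bpwer


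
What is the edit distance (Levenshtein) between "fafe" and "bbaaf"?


Computing edit distance: "fafe" -> "bbaaf"
DP table:
           b    b    a    a    f
      0    1    2    3    4    5
  f   1    1    2    3    4    4
  a   2    2    2    2    3    4
  f   3    3    3    3    3    3
  e   4    4    4    4    4    4
Edit distance = dp[4][5] = 4

4


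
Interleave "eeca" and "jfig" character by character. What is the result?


Interleaving "eeca" and "jfig":
  Position 0: 'e' from first, 'j' from second => "ej"
  Position 1: 'e' from first, 'f' from second => "ef"
  Position 2: 'c' from first, 'i' from second => "ci"
  Position 3: 'a' from first, 'g' from second => "ag"
Result: ejefciag

ejefciag


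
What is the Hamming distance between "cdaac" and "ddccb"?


Comparing "cdaac" and "ddccb" position by position:
  Position 0: 'c' vs 'd' => differ
  Position 1: 'd' vs 'd' => same
  Position 2: 'a' vs 'c' => differ
  Position 3: 'a' vs 'c' => differ
  Position 4: 'c' vs 'b' => differ
Total differences (Hamming distance): 4

4


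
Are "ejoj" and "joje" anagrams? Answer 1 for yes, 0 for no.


Strings: "ejoj", "joje"
Sorted first:  ejjo
Sorted second: ejjo
Sorted forms match => anagrams

1


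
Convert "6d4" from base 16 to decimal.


Input: "6d4" in base 16
Positional expansion:
  Digit '6' (value 6) x 16^2 = 1536
  Digit 'd' (value 13) x 16^1 = 208
  Digit '4' (value 4) x 16^0 = 4
Sum = 1748

1748


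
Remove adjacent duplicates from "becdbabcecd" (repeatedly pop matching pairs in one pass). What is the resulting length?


Input: becdbabcecd
Stack-based adjacent duplicate removal:
  Read 'b': push. Stack: b
  Read 'e': push. Stack: be
  Read 'c': push. Stack: bec
  Read 'd': push. Stack: becd
  Read 'b': push. Stack: becdb
  Read 'a': push. Stack: becdba
  Read 'b': push. Stack: becdbab
  Read 'c': push. Stack: becdbabc
  Read 'e': push. Stack: becdbabce
  Read 'c': push. Stack: becdbabcec
  Read 'd': push. Stack: becdbabcecd
Final stack: "becdbabcecd" (length 11)

11


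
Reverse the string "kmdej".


Input: kmdej
Reading characters right to left:
  Position 4: 'j'
  Position 3: 'e'
  Position 2: 'd'
  Position 1: 'm'
  Position 0: 'k'
Reversed: jedmk

jedmk


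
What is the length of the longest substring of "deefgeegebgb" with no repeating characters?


Input: "deefgeegebgb"
Sliding window (track last position of each char):
  Position 0 ('d'): window [0,0] length 1 -- new best
  Position 1 ('e'): window [0,1] length 2 -- new best
  Position 2 ('e'): repeat (last at 1), move window start to 2
  Position 2 ('e'): window [2,2] length 1
  Position 3 ('f'): window [2,3] length 2
  Position 4 ('g'): window [2,4] length 3 -- new best
  Position 5 ('e'): repeat (last at 2), move window start to 3
  Position 5 ('e'): window [3,5] length 3
  Position 6 ('e'): repeat (last at 5), move window start to 6
  Position 6 ('e'): window [6,6] length 1
  Position 7 ('g'): window [6,7] length 2
  Position 8 ('e'): repeat (last at 6), move window start to 7
  Position 8 ('e'): window [7,8] length 2
  Position 9 ('b'): window [7,9] length 3
  Position 10 ('g'): repeat (last at 7), move window start to 8
  Position 10 ('g'): window [8,10] length 3
  Position 11 ('b'): repeat (last at 9), move window start to 10
  Position 11 ('b'): window [10,11] length 2
Longest substring with no repeats: "efg" with length 3

3


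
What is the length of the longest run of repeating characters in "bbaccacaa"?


Input: "bbaccacaa"
Scanning for longest run:
  Position 1 ('b'): continues run of 'b', length=2
  Position 2 ('a'): new char, reset run to 1
  Position 3 ('c'): new char, reset run to 1
  Position 4 ('c'): continues run of 'c', length=2
  Position 5 ('a'): new char, reset run to 1
  Position 6 ('c'): new char, reset run to 1
  Position 7 ('a'): new char, reset run to 1
  Position 8 ('a'): continues run of 'a', length=2
Longest run: 'b' with length 2

2


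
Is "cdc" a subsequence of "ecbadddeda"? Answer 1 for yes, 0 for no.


Check if "cdc" is a subsequence of "ecbadddeda"
Greedy scan:
  Position 0 ('e'): no match needed
  Position 1 ('c'): matches sub[0] = 'c'
  Position 2 ('b'): no match needed
  Position 3 ('a'): no match needed
  Position 4 ('d'): matches sub[1] = 'd'
  Position 5 ('d'): no match needed
  Position 6 ('d'): no match needed
  Position 7 ('e'): no match needed
  Position 8 ('d'): no match needed
  Position 9 ('a'): no match needed
Only matched 2/3 characters => not a subsequence

0


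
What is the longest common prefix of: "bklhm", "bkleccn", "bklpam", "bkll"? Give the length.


Words: bklhm, bkleccn, bklpam, bkll
  Position 0: all 'b' => match
  Position 1: all 'k' => match
  Position 2: all 'l' => match
  Position 3: ('h', 'e', 'p', 'l') => mismatch, stop
LCP = "bkl" (length 3)

3


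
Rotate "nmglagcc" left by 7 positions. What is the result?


Input: "nmglagcc", rotate left by 7
First 7 characters: "nmglagc"
Remaining characters: "c"
Concatenate remaining + first: "c" + "nmglagc" = "cnmglagc"

cnmglagc


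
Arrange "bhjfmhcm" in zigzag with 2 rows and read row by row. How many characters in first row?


Zigzag "bhjfmhcm" into 2 rows:
Placing characters:
  'b' => row 0
  'h' => row 1
  'j' => row 0
  'f' => row 1
  'm' => row 0
  'h' => row 1
  'c' => row 0
  'm' => row 1
Rows:
  Row 0: "bjmc"
  Row 1: "hfhm"
First row length: 4

4


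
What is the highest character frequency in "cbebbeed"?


Input: cbebbeed
Character counts:
  'b': 3
  'c': 1
  'd': 1
  'e': 3
Maximum frequency: 3

3


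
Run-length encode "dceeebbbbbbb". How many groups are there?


Input: dceeebbbbbbb
Scanning for consecutive runs:
  Group 1: 'd' x 1 (positions 0-0)
  Group 2: 'c' x 1 (positions 1-1)
  Group 3: 'e' x 3 (positions 2-4)
  Group 4: 'b' x 7 (positions 5-11)
Total groups: 4

4


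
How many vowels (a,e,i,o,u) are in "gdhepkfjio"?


Input: gdhepkfjio
Checking each character:
  'g' at position 0: consonant
  'd' at position 1: consonant
  'h' at position 2: consonant
  'e' at position 3: vowel (running total: 1)
  'p' at position 4: consonant
  'k' at position 5: consonant
  'f' at position 6: consonant
  'j' at position 7: consonant
  'i' at position 8: vowel (running total: 2)
  'o' at position 9: vowel (running total: 3)
Total vowels: 3

3


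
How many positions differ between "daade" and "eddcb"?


Comparing "daade" and "eddcb" position by position:
  Position 0: 'd' vs 'e' => DIFFER
  Position 1: 'a' vs 'd' => DIFFER
  Position 2: 'a' vs 'd' => DIFFER
  Position 3: 'd' vs 'c' => DIFFER
  Position 4: 'e' vs 'b' => DIFFER
Positions that differ: 5

5


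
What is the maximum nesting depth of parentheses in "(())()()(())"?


Input: "(())()()(())"
Tracking depth:
  Position 0 '(': depth becomes 1
  Position 1 '(': depth becomes 2
  Position 2 ')': depth becomes 1
  Position 3 ')': depth becomes 0
  Position 4 '(': depth becomes 1
  Position 5 ')': depth becomes 0
  Position 6 '(': depth becomes 1
  Position 7 ')': depth becomes 0
  Position 8 '(': depth becomes 1
  Position 9 '(': depth becomes 2
  Position 10 ')': depth becomes 1
  Position 11 ')': depth becomes 0
Maximum depth reached: 2

2


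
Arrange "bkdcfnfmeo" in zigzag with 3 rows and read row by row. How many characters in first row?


Zigzag "bkdcfnfmeo" into 3 rows:
Placing characters:
  'b' => row 0
  'k' => row 1
  'd' => row 2
  'c' => row 1
  'f' => row 0
  'n' => row 1
  'f' => row 2
  'm' => row 1
  'e' => row 0
  'o' => row 1
Rows:
  Row 0: "bfe"
  Row 1: "kcnmo"
  Row 2: "df"
First row length: 3

3


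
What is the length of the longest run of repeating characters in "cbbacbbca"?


Input: "cbbacbbca"
Scanning for longest run:
  Position 1 ('b'): new char, reset run to 1
  Position 2 ('b'): continues run of 'b', length=2
  Position 3 ('a'): new char, reset run to 1
  Position 4 ('c'): new char, reset run to 1
  Position 5 ('b'): new char, reset run to 1
  Position 6 ('b'): continues run of 'b', length=2
  Position 7 ('c'): new char, reset run to 1
  Position 8 ('a'): new char, reset run to 1
Longest run: 'b' with length 2

2


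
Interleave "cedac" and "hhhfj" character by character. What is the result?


Interleaving "cedac" and "hhhfj":
  Position 0: 'c' from first, 'h' from second => "ch"
  Position 1: 'e' from first, 'h' from second => "eh"
  Position 2: 'd' from first, 'h' from second => "dh"
  Position 3: 'a' from first, 'f' from second => "af"
  Position 4: 'c' from first, 'j' from second => "cj"
Result: chehdhafcj

chehdhafcj


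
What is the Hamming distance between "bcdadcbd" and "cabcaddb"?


Comparing "bcdadcbd" and "cabcaddb" position by position:
  Position 0: 'b' vs 'c' => differ
  Position 1: 'c' vs 'a' => differ
  Position 2: 'd' vs 'b' => differ
  Position 3: 'a' vs 'c' => differ
  Position 4: 'd' vs 'a' => differ
  Position 5: 'c' vs 'd' => differ
  Position 6: 'b' vs 'd' => differ
  Position 7: 'd' vs 'b' => differ
Total differences (Hamming distance): 8

8


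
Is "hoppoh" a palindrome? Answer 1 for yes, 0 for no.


Input: hoppoh
Reversed: hoppoh
  Compare pos 0 ('h') with pos 5 ('h'): match
  Compare pos 1 ('o') with pos 4 ('o'): match
  Compare pos 2 ('p') with pos 3 ('p'): match
Result: palindrome

1


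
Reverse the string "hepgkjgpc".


Input: hepgkjgpc
Reading characters right to left:
  Position 8: 'c'
  Position 7: 'p'
  Position 6: 'g'
  Position 5: 'j'
  Position 4: 'k'
  Position 3: 'g'
  Position 2: 'p'
  Position 1: 'e'
  Position 0: 'h'
Reversed: cpgjkgpeh

cpgjkgpeh


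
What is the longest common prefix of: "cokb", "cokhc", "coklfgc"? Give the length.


Words: cokb, cokhc, coklfgc
  Position 0: all 'c' => match
  Position 1: all 'o' => match
  Position 2: all 'k' => match
  Position 3: ('b', 'h', 'l') => mismatch, stop
LCP = "cok" (length 3)

3


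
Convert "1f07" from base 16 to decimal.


Input: "1f07" in base 16
Positional expansion:
  Digit '1' (value 1) x 16^3 = 4096
  Digit 'f' (value 15) x 16^2 = 3840
  Digit '0' (value 0) x 16^1 = 0
  Digit '7' (value 7) x 16^0 = 7
Sum = 7943

7943


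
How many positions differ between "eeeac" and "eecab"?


Comparing "eeeac" and "eecab" position by position:
  Position 0: 'e' vs 'e' => same
  Position 1: 'e' vs 'e' => same
  Position 2: 'e' vs 'c' => DIFFER
  Position 3: 'a' vs 'a' => same
  Position 4: 'c' vs 'b' => DIFFER
Positions that differ: 2

2


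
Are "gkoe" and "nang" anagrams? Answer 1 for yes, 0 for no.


Strings: "gkoe", "nang"
Sorted first:  egko
Sorted second: agnn
Differ at position 0: 'e' vs 'a' => not anagrams

0


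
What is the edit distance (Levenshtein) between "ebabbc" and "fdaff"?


Computing edit distance: "ebabbc" -> "fdaff"
DP table:
           f    d    a    f    f
      0    1    2    3    4    5
  e   1    1    2    3    4    5
  b   2    2    2    3    4    5
  a   3    3    3    2    3    4
  b   4    4    4    3    3    4
  b   5    5    5    4    4    4
  c   6    6    6    5    5    5
Edit distance = dp[6][5] = 5

5


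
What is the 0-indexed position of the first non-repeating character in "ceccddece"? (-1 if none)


Input: ceccddece
Character frequencies:
  'c': 4
  'd': 2
  'e': 3
Scanning left to right for freq == 1:
  Position 0 ('c'): freq=4, skip
  Position 1 ('e'): freq=3, skip
  Position 2 ('c'): freq=4, skip
  Position 3 ('c'): freq=4, skip
  Position 4 ('d'): freq=2, skip
  Position 5 ('d'): freq=2, skip
  Position 6 ('e'): freq=3, skip
  Position 7 ('c'): freq=4, skip
  Position 8 ('e'): freq=3, skip
  No unique character found => answer = -1

-1


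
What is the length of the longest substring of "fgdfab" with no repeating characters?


Input: "fgdfab"
Sliding window (track last position of each char):
  Position 0 ('f'): window [0,0] length 1 -- new best
  Position 1 ('g'): window [0,1] length 2 -- new best
  Position 2 ('d'): window [0,2] length 3 -- new best
  Position 3 ('f'): repeat (last at 0), move window start to 1
  Position 3 ('f'): window [1,3] length 3
  Position 4 ('a'): window [1,4] length 4 -- new best
  Position 5 ('b'): window [1,5] length 5 -- new best
Longest substring with no repeats: "gdfab" with length 5

5


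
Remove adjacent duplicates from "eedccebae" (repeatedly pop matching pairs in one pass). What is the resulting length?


Input: eedccebae
Stack-based adjacent duplicate removal:
  Read 'e': push. Stack: e
  Read 'e': matches stack top 'e' => pop. Stack: (empty)
  Read 'd': push. Stack: d
  Read 'c': push. Stack: dc
  Read 'c': matches stack top 'c' => pop. Stack: d
  Read 'e': push. Stack: de
  Read 'b': push. Stack: deb
  Read 'a': push. Stack: deba
  Read 'e': push. Stack: debae
Final stack: "debae" (length 5)

5


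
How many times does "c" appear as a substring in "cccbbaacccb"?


Searching for "c" in "cccbbaacccb"
Scanning each position:
  Position 0: "c" => MATCH
  Position 1: "c" => MATCH
  Position 2: "c" => MATCH
  Position 3: "b" => no
  Position 4: "b" => no
  Position 5: "a" => no
  Position 6: "a" => no
  Position 7: "c" => MATCH
  Position 8: "c" => MATCH
  Position 9: "c" => MATCH
  Position 10: "b" => no
Total occurrences: 6

6


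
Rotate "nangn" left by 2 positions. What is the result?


Input: "nangn", rotate left by 2
First 2 characters: "na"
Remaining characters: "ngn"
Concatenate remaining + first: "ngn" + "na" = "ngnna"

ngnna


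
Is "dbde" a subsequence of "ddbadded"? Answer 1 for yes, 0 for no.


Check if "dbde" is a subsequence of "ddbadded"
Greedy scan:
  Position 0 ('d'): matches sub[0] = 'd'
  Position 1 ('d'): no match needed
  Position 2 ('b'): matches sub[1] = 'b'
  Position 3 ('a'): no match needed
  Position 4 ('d'): matches sub[2] = 'd'
  Position 5 ('d'): no match needed
  Position 6 ('e'): matches sub[3] = 'e'
  Position 7 ('d'): no match needed
All 4 characters matched => is a subsequence

1


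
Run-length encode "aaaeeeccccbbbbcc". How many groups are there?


Input: aaaeeeccccbbbbcc
Scanning for consecutive runs:
  Group 1: 'a' x 3 (positions 0-2)
  Group 2: 'e' x 3 (positions 3-5)
  Group 3: 'c' x 4 (positions 6-9)
  Group 4: 'b' x 4 (positions 10-13)
  Group 5: 'c' x 2 (positions 14-15)
Total groups: 5

5


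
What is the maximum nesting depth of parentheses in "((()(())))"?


Input: "((()(())))"
Tracking depth:
  Position 0 '(': depth becomes 1
  Position 1 '(': depth becomes 2
  Position 2 '(': depth becomes 3
  Position 3 ')': depth becomes 2
  Position 4 '(': depth becomes 3
  Position 5 '(': depth becomes 4
  Position 6 ')': depth becomes 3
  Position 7 ')': depth becomes 2
  Position 8 ')': depth becomes 1
  Position 9 ')': depth becomes 0
Maximum depth reached: 4

4


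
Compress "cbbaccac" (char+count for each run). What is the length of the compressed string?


Input: cbbaccac
Runs:
  'c' x 1 => "c1"
  'b' x 2 => "b2"
  'a' x 1 => "a1"
  'c' x 2 => "c2"
  'a' x 1 => "a1"
  'c' x 1 => "c1"
Compressed: "c1b2a1c2a1c1"
Compressed length: 12

12


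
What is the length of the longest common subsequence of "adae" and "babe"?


LCS of "adae" and "babe"
DP table:
           b    a    b    e
      0    0    0    0    0
  a   0    0    1    1    1
  d   0    0    1    1    1
  a   0    0    1    1    1
  e   0    0    1    1    2
LCS length = dp[4][4] = 2

2


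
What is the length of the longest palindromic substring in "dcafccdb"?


Input: "dcafccdb"
Checking substrings for palindromes:
  [4:6] "cc" (len 2) => palindrome
Longest palindromic substring: "cc" with length 2

2


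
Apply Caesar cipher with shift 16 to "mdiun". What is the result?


Caesar cipher: shift "mdiun" by 16
  'm' (pos 12) + 16 = pos 2 = 'c'
  'd' (pos 3) + 16 = pos 19 = 't'
  'i' (pos 8) + 16 = pos 24 = 'y'
  'u' (pos 20) + 16 = pos 10 = 'k'
  'n' (pos 13) + 16 = pos 3 = 'd'
Result: ctykd

ctykd


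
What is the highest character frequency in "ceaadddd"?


Input: ceaadddd
Character counts:
  'a': 2
  'c': 1
  'd': 4
  'e': 1
Maximum frequency: 4

4


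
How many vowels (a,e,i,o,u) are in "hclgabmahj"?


Input: hclgabmahj
Checking each character:
  'h' at position 0: consonant
  'c' at position 1: consonant
  'l' at position 2: consonant
  'g' at position 3: consonant
  'a' at position 4: vowel (running total: 1)
  'b' at position 5: consonant
  'm' at position 6: consonant
  'a' at position 7: vowel (running total: 2)
  'h' at position 8: consonant
  'j' at position 9: consonant
Total vowels: 2

2


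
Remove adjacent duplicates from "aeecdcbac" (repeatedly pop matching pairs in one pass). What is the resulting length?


Input: aeecdcbac
Stack-based adjacent duplicate removal:
  Read 'a': push. Stack: a
  Read 'e': push. Stack: ae
  Read 'e': matches stack top 'e' => pop. Stack: a
  Read 'c': push. Stack: ac
  Read 'd': push. Stack: acd
  Read 'c': push. Stack: acdc
  Read 'b': push. Stack: acdcb
  Read 'a': push. Stack: acdcba
  Read 'c': push. Stack: acdcbac
Final stack: "acdcbac" (length 7)

7


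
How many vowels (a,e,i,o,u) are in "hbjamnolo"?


Input: hbjamnolo
Checking each character:
  'h' at position 0: consonant
  'b' at position 1: consonant
  'j' at position 2: consonant
  'a' at position 3: vowel (running total: 1)
  'm' at position 4: consonant
  'n' at position 5: consonant
  'o' at position 6: vowel (running total: 2)
  'l' at position 7: consonant
  'o' at position 8: vowel (running total: 3)
Total vowels: 3

3


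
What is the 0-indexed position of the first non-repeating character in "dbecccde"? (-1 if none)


Input: dbecccde
Character frequencies:
  'b': 1
  'c': 3
  'd': 2
  'e': 2
Scanning left to right for freq == 1:
  Position 0 ('d'): freq=2, skip
  Position 1 ('b'): unique! => answer = 1

1


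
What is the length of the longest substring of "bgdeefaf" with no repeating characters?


Input: "bgdeefaf"
Sliding window (track last position of each char):
  Position 0 ('b'): window [0,0] length 1 -- new best
  Position 1 ('g'): window [0,1] length 2 -- new best
  Position 2 ('d'): window [0,2] length 3 -- new best
  Position 3 ('e'): window [0,3] length 4 -- new best
  Position 4 ('e'): repeat (last at 3), move window start to 4
  Position 4 ('e'): window [4,4] length 1
  Position 5 ('f'): window [4,5] length 2
  Position 6 ('a'): window [4,6] length 3
  Position 7 ('f'): repeat (last at 5), move window start to 6
  Position 7 ('f'): window [6,7] length 2
Longest substring with no repeats: "bgde" with length 4

4


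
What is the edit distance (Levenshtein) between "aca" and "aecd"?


Computing edit distance: "aca" -> "aecd"
DP table:
           a    e    c    d
      0    1    2    3    4
  a   1    0    1    2    3
  c   2    1    1    1    2
  a   3    2    2    2    2
Edit distance = dp[3][4] = 2

2


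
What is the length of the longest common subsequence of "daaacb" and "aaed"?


LCS of "daaacb" and "aaed"
DP table:
           a    a    e    d
      0    0    0    0    0
  d   0    0    0    0    1
  a   0    1    1    1    1
  a   0    1    2    2    2
  a   0    1    2    2    2
  c   0    1    2    2    2
  b   0    1    2    2    2
LCS length = dp[6][4] = 2

2


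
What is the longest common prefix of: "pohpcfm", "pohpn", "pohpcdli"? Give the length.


Words: pohpcfm, pohpn, pohpcdli
  Position 0: all 'p' => match
  Position 1: all 'o' => match
  Position 2: all 'h' => match
  Position 3: all 'p' => match
  Position 4: ('c', 'n', 'c') => mismatch, stop
LCP = "pohp" (length 4)

4


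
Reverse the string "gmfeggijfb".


Input: gmfeggijfb
Reading characters right to left:
  Position 9: 'b'
  Position 8: 'f'
  Position 7: 'j'
  Position 6: 'i'
  Position 5: 'g'
  Position 4: 'g'
  Position 3: 'e'
  Position 2: 'f'
  Position 1: 'm'
  Position 0: 'g'
Reversed: bfjiggefmg

bfjiggefmg


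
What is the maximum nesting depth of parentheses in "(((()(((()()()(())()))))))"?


Input: "(((()(((()()()(())()))))))"
Tracking depth:
  Position 0 '(': depth becomes 1
  Position 1 '(': depth becomes 2
  Position 2 '(': depth becomes 3
  Position 3 '(': depth becomes 4
  Position 4 ')': depth becomes 3
  Position 5 '(': depth becomes 4
  Position 6 '(': depth becomes 5
  Position 7 '(': depth becomes 6
  Position 8 '(': depth becomes 7
  Position 9 ')': depth becomes 6
  Position 10 '(': depth becomes 7
  Position 11 ')': depth becomes 6
  Position 12 '(': depth becomes 7
  Position 13 ')': depth becomes 6
  Position 14 '(': depth becomes 7
  Position 15 '(': depth becomes 8
  Position 16 ')': depth becomes 7
  Position 17 ')': depth becomes 6
  Position 18 '(': depth becomes 7
  Position 19 ')': depth becomes 6
  Position 20 ')': depth becomes 5
  Position 21 ')': depth becomes 4
  Position 22 ')': depth becomes 3
  Position 23 ')': depth becomes 2
  Position 24 ')': depth becomes 1
  Position 25 ')': depth becomes 0
Maximum depth reached: 8

8


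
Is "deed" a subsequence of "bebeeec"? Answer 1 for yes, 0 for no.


Check if "deed" is a subsequence of "bebeeec"
Greedy scan:
  Position 0 ('b'): no match needed
  Position 1 ('e'): no match needed
  Position 2 ('b'): no match needed
  Position 3 ('e'): no match needed
  Position 4 ('e'): no match needed
  Position 5 ('e'): no match needed
  Position 6 ('c'): no match needed
Only matched 0/4 characters => not a subsequence

0


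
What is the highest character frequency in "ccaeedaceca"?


Input: ccaeedaceca
Character counts:
  'a': 3
  'c': 4
  'd': 1
  'e': 3
Maximum frequency: 4

4


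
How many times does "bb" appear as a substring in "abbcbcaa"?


Searching for "bb" in "abbcbcaa"
Scanning each position:
  Position 0: "ab" => no
  Position 1: "bb" => MATCH
  Position 2: "bc" => no
  Position 3: "cb" => no
  Position 4: "bc" => no
  Position 5: "ca" => no
  Position 6: "aa" => no
Total occurrences: 1

1


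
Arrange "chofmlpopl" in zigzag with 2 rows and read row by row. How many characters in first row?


Zigzag "chofmlpopl" into 2 rows:
Placing characters:
  'c' => row 0
  'h' => row 1
  'o' => row 0
  'f' => row 1
  'm' => row 0
  'l' => row 1
  'p' => row 0
  'o' => row 1
  'p' => row 0
  'l' => row 1
Rows:
  Row 0: "compp"
  Row 1: "hflol"
First row length: 5

5


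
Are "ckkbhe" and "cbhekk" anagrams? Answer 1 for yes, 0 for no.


Strings: "ckkbhe", "cbhekk"
Sorted first:  bcehkk
Sorted second: bcehkk
Sorted forms match => anagrams

1


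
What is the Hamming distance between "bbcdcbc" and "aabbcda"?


Comparing "bbcdcbc" and "aabbcda" position by position:
  Position 0: 'b' vs 'a' => differ
  Position 1: 'b' vs 'a' => differ
  Position 2: 'c' vs 'b' => differ
  Position 3: 'd' vs 'b' => differ
  Position 4: 'c' vs 'c' => same
  Position 5: 'b' vs 'd' => differ
  Position 6: 'c' vs 'a' => differ
Total differences (Hamming distance): 6

6


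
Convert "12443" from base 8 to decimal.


Input: "12443" in base 8
Positional expansion:
  Digit '1' (value 1) x 8^4 = 4096
  Digit '2' (value 2) x 8^3 = 1024
  Digit '4' (value 4) x 8^2 = 256
  Digit '4' (value 4) x 8^1 = 32
  Digit '3' (value 3) x 8^0 = 3
Sum = 5411

5411


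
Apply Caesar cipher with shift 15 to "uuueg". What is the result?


Caesar cipher: shift "uuueg" by 15
  'u' (pos 20) + 15 = pos 9 = 'j'
  'u' (pos 20) + 15 = pos 9 = 'j'
  'u' (pos 20) + 15 = pos 9 = 'j'
  'e' (pos 4) + 15 = pos 19 = 't'
  'g' (pos 6) + 15 = pos 21 = 'v'
Result: jjjtv

jjjtv


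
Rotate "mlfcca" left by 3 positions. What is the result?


Input: "mlfcca", rotate left by 3
First 3 characters: "mlf"
Remaining characters: "cca"
Concatenate remaining + first: "cca" + "mlf" = "ccamlf"

ccamlf


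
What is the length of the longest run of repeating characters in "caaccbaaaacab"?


Input: "caaccbaaaacab"
Scanning for longest run:
  Position 1 ('a'): new char, reset run to 1
  Position 2 ('a'): continues run of 'a', length=2
  Position 3 ('c'): new char, reset run to 1
  Position 4 ('c'): continues run of 'c', length=2
  Position 5 ('b'): new char, reset run to 1
  Position 6 ('a'): new char, reset run to 1
  Position 7 ('a'): continues run of 'a', length=2
  Position 8 ('a'): continues run of 'a', length=3
  Position 9 ('a'): continues run of 'a', length=4
  Position 10 ('c'): new char, reset run to 1
  Position 11 ('a'): new char, reset run to 1
  Position 12 ('b'): new char, reset run to 1
Longest run: 'a' with length 4

4


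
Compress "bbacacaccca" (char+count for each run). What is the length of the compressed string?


Input: bbacacaccca
Runs:
  'b' x 2 => "b2"
  'a' x 1 => "a1"
  'c' x 1 => "c1"
  'a' x 1 => "a1"
  'c' x 1 => "c1"
  'a' x 1 => "a1"
  'c' x 3 => "c3"
  'a' x 1 => "a1"
Compressed: "b2a1c1a1c1a1c3a1"
Compressed length: 16

16


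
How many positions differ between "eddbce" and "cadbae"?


Comparing "eddbce" and "cadbae" position by position:
  Position 0: 'e' vs 'c' => DIFFER
  Position 1: 'd' vs 'a' => DIFFER
  Position 2: 'd' vs 'd' => same
  Position 3: 'b' vs 'b' => same
  Position 4: 'c' vs 'a' => DIFFER
  Position 5: 'e' vs 'e' => same
Positions that differ: 3

3


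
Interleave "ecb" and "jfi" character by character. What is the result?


Interleaving "ecb" and "jfi":
  Position 0: 'e' from first, 'j' from second => "ej"
  Position 1: 'c' from first, 'f' from second => "cf"
  Position 2: 'b' from first, 'i' from second => "bi"
Result: ejcfbi

ejcfbi


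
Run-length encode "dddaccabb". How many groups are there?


Input: dddaccabb
Scanning for consecutive runs:
  Group 1: 'd' x 3 (positions 0-2)
  Group 2: 'a' x 1 (positions 3-3)
  Group 3: 'c' x 2 (positions 4-5)
  Group 4: 'a' x 1 (positions 6-6)
  Group 5: 'b' x 2 (positions 7-8)
Total groups: 5

5


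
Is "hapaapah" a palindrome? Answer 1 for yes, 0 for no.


Input: hapaapah
Reversed: hapaapah
  Compare pos 0 ('h') with pos 7 ('h'): match
  Compare pos 1 ('a') with pos 6 ('a'): match
  Compare pos 2 ('p') with pos 5 ('p'): match
  Compare pos 3 ('a') with pos 4 ('a'): match
Result: palindrome

1


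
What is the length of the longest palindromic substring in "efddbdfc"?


Input: "efddbdfc"
Checking substrings for palindromes:
  [3:6] "dbd" (len 3) => palindrome
  [2:4] "dd" (len 2) => palindrome
Longest palindromic substring: "dbd" with length 3

3


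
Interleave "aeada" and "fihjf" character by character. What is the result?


Interleaving "aeada" and "fihjf":
  Position 0: 'a' from first, 'f' from second => "af"
  Position 1: 'e' from first, 'i' from second => "ei"
  Position 2: 'a' from first, 'h' from second => "ah"
  Position 3: 'd' from first, 'j' from second => "dj"
  Position 4: 'a' from first, 'f' from second => "af"
Result: afeiahdjaf

afeiahdjaf


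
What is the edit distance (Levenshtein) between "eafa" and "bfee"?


Computing edit distance: "eafa" -> "bfee"
DP table:
           b    f    e    e
      0    1    2    3    4
  e   1    1    2    2    3
  a   2    2    2    3    3
  f   3    3    2    3    4
  a   4    4    3    3    4
Edit distance = dp[4][4] = 4

4


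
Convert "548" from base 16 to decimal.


Input: "548" in base 16
Positional expansion:
  Digit '5' (value 5) x 16^2 = 1280
  Digit '4' (value 4) x 16^1 = 64
  Digit '8' (value 8) x 16^0 = 8
Sum = 1352

1352


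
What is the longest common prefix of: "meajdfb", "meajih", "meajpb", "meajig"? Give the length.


Words: meajdfb, meajih, meajpb, meajig
  Position 0: all 'm' => match
  Position 1: all 'e' => match
  Position 2: all 'a' => match
  Position 3: all 'j' => match
  Position 4: ('d', 'i', 'p', 'i') => mismatch, stop
LCP = "meaj" (length 4)

4


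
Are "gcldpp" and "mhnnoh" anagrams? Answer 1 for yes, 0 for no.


Strings: "gcldpp", "mhnnoh"
Sorted first:  cdglpp
Sorted second: hhmnno
Differ at position 0: 'c' vs 'h' => not anagrams

0


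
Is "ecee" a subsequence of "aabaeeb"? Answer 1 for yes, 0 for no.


Check if "ecee" is a subsequence of "aabaeeb"
Greedy scan:
  Position 0 ('a'): no match needed
  Position 1 ('a'): no match needed
  Position 2 ('b'): no match needed
  Position 3 ('a'): no match needed
  Position 4 ('e'): matches sub[0] = 'e'
  Position 5 ('e'): no match needed
  Position 6 ('b'): no match needed
Only matched 1/4 characters => not a subsequence

0


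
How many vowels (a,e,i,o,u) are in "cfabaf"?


Input: cfabaf
Checking each character:
  'c' at position 0: consonant
  'f' at position 1: consonant
  'a' at position 2: vowel (running total: 1)
  'b' at position 3: consonant
  'a' at position 4: vowel (running total: 2)
  'f' at position 5: consonant
Total vowels: 2

2


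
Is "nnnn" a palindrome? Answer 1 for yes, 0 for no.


Input: nnnn
Reversed: nnnn
  Compare pos 0 ('n') with pos 3 ('n'): match
  Compare pos 1 ('n') with pos 2 ('n'): match
Result: palindrome

1


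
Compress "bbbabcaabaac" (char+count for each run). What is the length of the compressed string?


Input: bbbabcaabaac
Runs:
  'b' x 3 => "b3"
  'a' x 1 => "a1"
  'b' x 1 => "b1"
  'c' x 1 => "c1"
  'a' x 2 => "a2"
  'b' x 1 => "b1"
  'a' x 2 => "a2"
  'c' x 1 => "c1"
Compressed: "b3a1b1c1a2b1a2c1"
Compressed length: 16

16


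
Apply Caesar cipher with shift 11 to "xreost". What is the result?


Caesar cipher: shift "xreost" by 11
  'x' (pos 23) + 11 = pos 8 = 'i'
  'r' (pos 17) + 11 = pos 2 = 'c'
  'e' (pos 4) + 11 = pos 15 = 'p'
  'o' (pos 14) + 11 = pos 25 = 'z'
  's' (pos 18) + 11 = pos 3 = 'd'
  't' (pos 19) + 11 = pos 4 = 'e'
Result: icpzde

icpzde


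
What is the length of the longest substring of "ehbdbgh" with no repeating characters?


Input: "ehbdbgh"
Sliding window (track last position of each char):
  Position 0 ('e'): window [0,0] length 1 -- new best
  Position 1 ('h'): window [0,1] length 2 -- new best
  Position 2 ('b'): window [0,2] length 3 -- new best
  Position 3 ('d'): window [0,3] length 4 -- new best
  Position 4 ('b'): repeat (last at 2), move window start to 3
  Position 4 ('b'): window [3,4] length 2
  Position 5 ('g'): window [3,5] length 3
  Position 6 ('h'): window [3,6] length 4
Longest substring with no repeats: "ehbd" with length 4

4


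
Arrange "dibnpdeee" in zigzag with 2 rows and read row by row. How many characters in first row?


Zigzag "dibnpdeee" into 2 rows:
Placing characters:
  'd' => row 0
  'i' => row 1
  'b' => row 0
  'n' => row 1
  'p' => row 0
  'd' => row 1
  'e' => row 0
  'e' => row 1
  'e' => row 0
Rows:
  Row 0: "dbpee"
  Row 1: "inde"
First row length: 5

5


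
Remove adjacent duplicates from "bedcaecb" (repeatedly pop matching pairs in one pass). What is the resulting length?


Input: bedcaecb
Stack-based adjacent duplicate removal:
  Read 'b': push. Stack: b
  Read 'e': push. Stack: be
  Read 'd': push. Stack: bed
  Read 'c': push. Stack: bedc
  Read 'a': push. Stack: bedca
  Read 'e': push. Stack: bedcae
  Read 'c': push. Stack: bedcaec
  Read 'b': push. Stack: bedcaecb
Final stack: "bedcaecb" (length 8)

8


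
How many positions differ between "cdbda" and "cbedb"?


Comparing "cdbda" and "cbedb" position by position:
  Position 0: 'c' vs 'c' => same
  Position 1: 'd' vs 'b' => DIFFER
  Position 2: 'b' vs 'e' => DIFFER
  Position 3: 'd' vs 'd' => same
  Position 4: 'a' vs 'b' => DIFFER
Positions that differ: 3

3
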